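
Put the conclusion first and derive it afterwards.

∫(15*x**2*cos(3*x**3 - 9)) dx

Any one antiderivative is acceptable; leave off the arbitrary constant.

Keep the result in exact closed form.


The answer is 5*sin(3*x**3 - 9)/3.
Step 1. Substitute u = x**3 - 3, turning ∫(15*x**2*cos(3*x**3 - 9)) dx into ∫(5*cos(3*u)) du: now ∫(5*cos(3*u)) du.
Step 2. Evaluate the standard form: now 5*sin(3*u)/3.
Step 3. Substitute back u = x**3 - 3: now 5*sin(3*x**3 - 9)/3.
Answer: 5*sin(3*x**3 - 9)/3.


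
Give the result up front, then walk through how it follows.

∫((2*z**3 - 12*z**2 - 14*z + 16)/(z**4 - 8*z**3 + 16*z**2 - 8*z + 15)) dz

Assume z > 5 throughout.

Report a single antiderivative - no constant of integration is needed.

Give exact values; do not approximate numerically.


The answer is -2*log(z - 5) + 4*log(z - 3) + 2*atan(z).
Step 1. Decompose ∫((2*z**3 - 12*z**2 - 14*z + 16)/(z**4 - 8*z**3 + 16*z**2 - 8*z + 15)) dz by partial fractions, (2*z**3 - 12*z**2 - 14*z + 16)/(z**4 - 8*z**3 + 16*z**2 - 8*z + 15) = 2/(z**2 + 1) + 4/(z - 3) - 2/(z - 5): now ∫(-2/(z - 5)) dz + ∫(4/(z - 3)) dz + ∫(2/(z**2 + 1)) dz.
Step 2. Evaluate the standard form [assuming z > 3]: now 4*log(z - 3) + ∫(-2/(z - 5)) dz + ∫(2/(z**2 + 1)) dz.
Step 3. Evaluate the standard form [assuming z > 5]: now -2*log(z - 5) + 4*log(z - 3) + ∫(2/(z**2 + 1)) dz.
Step 4. Evaluate the standard form: now -2*log(z - 5) + 4*log(z - 3) + 2*atan(z).
Answer: -2*log(z - 5) + 4*log(z - 3) + 2*atan(z).


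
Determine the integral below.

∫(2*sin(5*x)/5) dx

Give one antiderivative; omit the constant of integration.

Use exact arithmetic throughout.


Answer: -2*cos(5*x)/25.


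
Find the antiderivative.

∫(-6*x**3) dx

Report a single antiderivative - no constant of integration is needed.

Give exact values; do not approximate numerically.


Answer: -3*x**4/2.


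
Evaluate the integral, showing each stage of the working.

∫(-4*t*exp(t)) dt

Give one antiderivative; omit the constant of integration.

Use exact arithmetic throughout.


Step 1. Integrate ∫(-4*t*exp(t)) dt by parts with u = t, dv = (-4*exp(t)) dt, so v = -4*exp(t): now -4*t*exp(t) + ∫(4*exp(t)) dt.
Step 2. Evaluate the standard form: now -4*t*exp(t) + 4*exp(t).
Answer: -4*t*exp(t) + 4*exp(t).


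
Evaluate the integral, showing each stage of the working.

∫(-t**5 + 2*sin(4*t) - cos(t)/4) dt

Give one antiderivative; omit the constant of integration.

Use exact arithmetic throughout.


Step 1. Rewrite: now ∫(-t**5) dt + ∫(2*sin(4*t)) dt + ∫(-cos(t)/4) dt.
Step 2. Evaluate the standard form: now -t**6/6 + ∫(2*sin(4*t)) dt + ∫(-cos(t)/4) dt.
Step 3. Evaluate the standard form: now -t**6/6 - cos(4*t)/2 + ∫(-cos(t)/4) dt.
Step 4. Evaluate the standard form: now -t**6/6 - sin(t)/4 - cos(4*t)/2.
Answer: -t**6/6 - sin(t)/4 - cos(4*t)/2.


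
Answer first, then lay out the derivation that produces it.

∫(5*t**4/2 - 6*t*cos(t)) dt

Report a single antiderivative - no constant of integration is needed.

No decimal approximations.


The answer is t**5/2 - 6*t*sin(t) - 6*cos(t).
Step 1. Rewrite: now ∫(5*t**4/2) dt + ∫(-6*t*cos(t)) dt.
Step 2. Evaluate the standard form: now t**5/2 + ∫(-6*t*cos(t)) dt.
Step 3. Integrate ∫(-6*t*cos(t)) dt by parts with u = t, dv = (-6*cos(t)) dt, so v = -6*sin(t): now t**5/2 - 6*t*sin(t) + ∫(6*sin(t)) dt.
Step 4. Evaluate the standard form: now t**5/2 - 6*t*sin(t) - 6*cos(t).
Answer: t**5/2 - 6*t*sin(t) - 6*cos(t).


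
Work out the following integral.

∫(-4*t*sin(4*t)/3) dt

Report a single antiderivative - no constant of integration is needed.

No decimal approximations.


Answer: t*cos(4*t)/3 - sin(4*t)/12.


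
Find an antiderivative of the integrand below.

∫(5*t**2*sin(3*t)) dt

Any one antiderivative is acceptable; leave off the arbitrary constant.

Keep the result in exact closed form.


Answer: -5*t**2*cos(3*t)/3 + 10*t*sin(3*t)/9 + 10*cos(3*t)/27.


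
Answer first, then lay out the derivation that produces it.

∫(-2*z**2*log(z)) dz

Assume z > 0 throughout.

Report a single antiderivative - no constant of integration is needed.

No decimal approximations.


The answer is -2*z**3*log(z)/3 + 2*z**3/9.
Step 1. Integrate ∫(-2*z**2*log(z)) dz by parts with u = log(z), dv = (-2*z**2) dz, so v = -2*z**3/3 [assuming z > 0]: now -2*z**3*log(z)/3 + ∫(2*z**2/3) dz.
Step 2. Evaluate the standard form: now -2*z**3*log(z)/3 + 2*z**3/9.
Answer: -2*z**3*log(z)/3 + 2*z**3/9.


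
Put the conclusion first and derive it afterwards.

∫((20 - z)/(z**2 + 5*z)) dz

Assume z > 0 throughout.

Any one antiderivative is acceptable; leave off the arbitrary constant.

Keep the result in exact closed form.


The answer is 4*log(z) - 5*log(z + 5).
Step 1. Decompose ∫((20 - z)/(z**2 + 5*z)) dz by partial fractions, (20 - z)/(z**2 + 5*z) = -5/(z + 5) + 4/z: now ∫(4/z) dz + ∫(-5/(z + 5)) dz.
Step 2. Evaluate the standard form [assuming z > 0]: now 4*log(z) + ∫(-5/(z + 5)) dz.
Step 3. Evaluate the standard form [assuming z > -5]: now 4*log(z) - 5*log(z + 5).
Answer: 4*log(z) - 5*log(z + 5).


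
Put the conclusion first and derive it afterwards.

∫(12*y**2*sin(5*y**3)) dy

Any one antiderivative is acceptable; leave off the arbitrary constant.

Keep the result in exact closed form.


The answer is -4*cos(5*y**3)/5.
Step 1. Substitute u = y**3, turning ∫(12*y**2*sin(5*y**3)) dy into ∫(4*sin(5*u)) du: now ∫(4*sin(5*u)) du.
Step 2. Evaluate the standard form: now -4*cos(5*u)/5.
Step 3. Substitute back u = y**3: now -4*cos(5*y**3)/5.
Answer: -4*cos(5*y**3)/5.


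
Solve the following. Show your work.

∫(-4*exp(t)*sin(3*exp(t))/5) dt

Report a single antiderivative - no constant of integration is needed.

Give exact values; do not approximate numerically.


Step 1. Substitute u = exp(t), turning ∫(-4*exp(t)*sin(3*exp(t))/5) dt into ∫(-4*sin(3*u)/5) du: now ∫(-4*sin(3*u)/5) du.
Step 2. Evaluate the standard form: now 4*cos(3*u)/15.
Step 3. Substitute back u = exp(t): now 4*cos(3*exp(t))/15.
Answer: 4*cos(3*exp(t))/15.


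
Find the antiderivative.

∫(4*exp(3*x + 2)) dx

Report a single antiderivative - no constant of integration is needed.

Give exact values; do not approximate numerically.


Answer: 4*exp(3*x + 2)/3.


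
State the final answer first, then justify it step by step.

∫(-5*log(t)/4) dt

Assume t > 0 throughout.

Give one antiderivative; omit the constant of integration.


The answer is -5*t*log(t)/4 + 5*t/4.
Step 1. Integrate ∫(-5*log(t)/4) dt by parts with u = log(t), dv = (-5/4) dt, so v = -5*t/4 [assuming t > 0]: now -5*t*log(t)/4 + ∫(5/4) dt.
Step 2. Evaluate the standard form: now -5*t*log(t)/4 + 5*t/4.
Answer: -5*t*log(t)/4 + 5*t/4.


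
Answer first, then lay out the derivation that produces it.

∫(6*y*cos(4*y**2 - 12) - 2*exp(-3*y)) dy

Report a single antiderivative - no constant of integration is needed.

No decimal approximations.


The answer is 3*sin(4*y**2 - 12)/4 + 2*exp(-3*y)/3.
Step 1. Rewrite: now ∫(6*y*cos(4*y**2 - 12)) dy + ∫(-2*exp(-3*y)) dy.
Step 2. Evaluate the standard form: now ∫(6*y*cos(4*y**2 - 12)) dy + 2*exp(-3*y)/3.
Step 3. Substitute u = y**2 - 3, turning ∫(6*y*cos(4*y**2 - 12)) dy into ∫(3*cos(4*u)) du: now ∫(3*cos(4*u)) du + 2*exp(-3*y)/3.
Step 4. Evaluate the standard form: now 3*sin(4*u)/4 + 2*exp(-3*y)/3.
Step 5. Substitute back u = y**2 - 3: now 3*sin(4*y**2 - 12)/4 + 2*exp(-3*y)/3.
Answer: 3*sin(4*y**2 - 12)/4 + 2*exp(-3*y)/3.


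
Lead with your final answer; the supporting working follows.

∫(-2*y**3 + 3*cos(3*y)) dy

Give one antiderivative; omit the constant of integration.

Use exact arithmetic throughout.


The answer is -y**4/2 + sin(3*y).
Step 1. Rewrite: now ∫(-2*y**3) dy + ∫(3*cos(3*y)) dy.
Step 2. Evaluate the standard form: now -y**4/2 + ∫(3*cos(3*y)) dy.
Step 3. Evaluate the standard form: now -y**4/2 + sin(3*y).
Answer: -y**4/2 + sin(3*y).


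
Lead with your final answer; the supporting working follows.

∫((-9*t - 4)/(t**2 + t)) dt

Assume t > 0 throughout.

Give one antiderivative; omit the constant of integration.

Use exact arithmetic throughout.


The answer is -4*log(t) - 5*log(t + 1).
Step 1. Decompose ∫((-9*t - 4)/(t**2 + t)) dt by partial fractions, (-9*t - 4)/(t**2 + t) = -5/(t + 1) - 4/t: now ∫(-4/t) dt + ∫(-5/(t + 1)) dt.
Step 2. Evaluate the standard form [assuming t > -1]: now -5*log(t + 1) + ∫(-4/t) dt.
Step 3. Evaluate the standard form [assuming t > 0]: now -4*log(t) - 5*log(t + 1).
Answer: -4*log(t) - 5*log(t + 1).


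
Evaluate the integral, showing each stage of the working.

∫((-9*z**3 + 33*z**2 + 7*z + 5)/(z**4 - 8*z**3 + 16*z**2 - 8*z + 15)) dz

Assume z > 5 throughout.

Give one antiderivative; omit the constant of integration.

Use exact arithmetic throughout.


Step 1. Decompose ∫((-9*z**3 + 33*z**2 + 7*z + 5)/(z**4 - 8*z**3 + 16*z**2 - 8*z + 15)) dz by partial fractions, (-9*z**3 + 33*z**2 + 7*z + 5)/(z**4 - 8*z**3 + 16*z**2 - 8*z + 15) = -2/(z**2 + 1) - 4/(z - 3) - 5/(z - 5): now ∫(-5/(z - 5)) dz + ∫(-4/(z - 3)) dz + ∫(-2/(z**2 + 1)) dz.
Step 2. Evaluate the standard form [assuming z > 5]: now -5*log(z - 5) + ∫(-4/(z - 3)) dz + ∫(-2/(z**2 + 1)) dz.
Step 3. Evaluate the standard form [assuming z > 3]: now -5*log(z - 5) - 4*log(z - 3) + ∫(-2/(z**2 + 1)) dz.
Step 4. Evaluate the standard form: now -5*log(z - 5) - 4*log(z - 3) - 2*atan(z).
Answer: -5*log(z - 5) - 4*log(z - 3) - 2*atan(z).


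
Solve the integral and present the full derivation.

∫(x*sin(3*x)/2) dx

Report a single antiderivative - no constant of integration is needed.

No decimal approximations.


Step 1. Integrate ∫(x*sin(3*x)/2) dx by parts with u = x, dv = (sin(3*x)/2) dx, so v = -cos(3*x)/6: now -x*cos(3*x)/6 + ∫(cos(3*x)/6) dx.
Step 2. Evaluate the standard form: now -x*cos(3*x)/6 + sin(3*x)/18.
Answer: -x*cos(3*x)/6 + sin(3*x)/18.


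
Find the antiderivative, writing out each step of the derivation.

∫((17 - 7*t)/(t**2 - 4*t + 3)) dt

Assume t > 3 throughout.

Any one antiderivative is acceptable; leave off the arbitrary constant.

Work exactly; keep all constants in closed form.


Step 1. Decompose ∫((17 - 7*t)/(t**2 - 4*t + 3)) dt by partial fractions, (17 - 7*t)/(t**2 - 4*t + 3) = -5/(t - 1) - 2/(t - 3): now ∫(-2/(t - 3)) dt + ∫(-5/(t - 1)) dt.
Step 2. Evaluate the standard form [assuming t > 3]: now -2*log(t - 3) + ∫(-5/(t - 1)) dt.
Step 3. Evaluate the standard form [assuming t > 1]: now -2*log(t - 3) - 5*log(t - 1).
Answer: -2*log(t - 3) - 5*log(t - 1).


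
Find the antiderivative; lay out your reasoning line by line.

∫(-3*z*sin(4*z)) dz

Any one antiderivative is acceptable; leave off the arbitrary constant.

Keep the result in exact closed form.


Step 1. Integrate ∫(-3*z*sin(4*z)) dz by parts with u = z, dv = (-3*sin(4*z)) dz, so v = 3*cos(4*z)/4: now 3*z*cos(4*z)/4 + ∫(-3*cos(4*z)/4) dz.
Step 2. Evaluate the standard form: now 3*z*cos(4*z)/4 - 3*sin(4*z)/16.
Answer: 3*z*cos(4*z)/4 - 3*sin(4*z)/16.


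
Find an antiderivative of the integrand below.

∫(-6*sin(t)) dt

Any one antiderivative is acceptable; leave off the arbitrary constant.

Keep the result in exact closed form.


Answer: 6*cos(t).


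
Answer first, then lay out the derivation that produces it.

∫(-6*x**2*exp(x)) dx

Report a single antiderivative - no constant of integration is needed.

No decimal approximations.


The answer is -6*x**2*exp(x) + 12*x*exp(x) - 12*exp(x).
Step 1. Integrate ∫(-6*x**2*exp(x)) dx by parts with u = x**2, dv = (-6*exp(x)) dx, so v = -6*exp(x): now -6*x**2*exp(x) + ∫(12*x*exp(x)) dx.
Step 2. Integrate ∫(12*x*exp(x)) dx by parts with u = x, dv = (12*exp(x)) dx, so v = 12*exp(x): now -6*x**2*exp(x) + 12*x*exp(x) + ∫(-12*exp(x)) dx.
Step 3. Evaluate the standard form: now -6*x**2*exp(x) + 12*x*exp(x) - 12*exp(x).
Answer: -6*x**2*exp(x) + 12*x*exp(x) - 12*exp(x).


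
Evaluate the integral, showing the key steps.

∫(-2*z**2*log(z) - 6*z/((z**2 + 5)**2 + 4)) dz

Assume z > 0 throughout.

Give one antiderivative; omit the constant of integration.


Step 1. Rewrite: now ∫(-6*z/((z**2 + 5)**2 + 4)) dz + ∫(-2*z**2*log(z)) dz.
Step 2. Substitute u = z**2 + 5, turning ∫(-6*z/((z**2 + 5)**2 + 4)) dz into ∫(-3/(u**2 + 4)) du: now ∫(-2*z**2*log(z)) dz + ∫(-3/(u**2 + 4)) du.
Step 3. Evaluate the standard form: now -3*atan(u/2)/2 + ∫(-2*z**2*log(z)) dz.
Step 4. Substitute back u = z**2 + 5: now -3*atan(z**2/2 + 5/2)/2 + ∫(-2*z**2*log(z)) dz.
Step 5. Integrate ∫(-2*z**2*log(z)) dz by parts with u = log(z), dv = (-2*z**2) dz, so v = -2*z**3/3 [assuming z > 0]: now -2*z**3*log(z)/3 - 3*atan(z**2/2 + 5/2)/2 + ∫(2*z**2/3) dz.
Step 6. Evaluate the standard form: now -2*z**3*log(z)/3 + 2*z**3/9 - 3*atan(z**2/2 + 5/2)/2.
Answer: -2*z**3*log(z)/3 + 2*z**3/9 - 3*atan(z**2/2 + 5/2)/2.


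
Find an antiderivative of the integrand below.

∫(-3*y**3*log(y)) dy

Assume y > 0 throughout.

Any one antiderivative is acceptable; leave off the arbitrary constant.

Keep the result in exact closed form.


Answer: -3*y**4*log(y)/4 + 3*y**4/16.


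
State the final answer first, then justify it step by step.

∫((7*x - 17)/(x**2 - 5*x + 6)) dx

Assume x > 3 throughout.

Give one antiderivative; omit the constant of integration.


The answer is 4*log(x - 3) + 3*log(x - 2).
Step 1. Decompose ∫((7*x - 17)/(x**2 - 5*x + 6)) dx by partial fractions, (7*x - 17)/(x**2 - 5*x + 6) = 3/(x - 2) + 4/(x - 3): now ∫(4/(x - 3)) dx + ∫(3/(x - 2)) dx.
Step 2. Evaluate the standard form [assuming x > 2]: now 3*log(x - 2) + ∫(4/(x - 3)) dx.
Step 3. Evaluate the standard form [assuming x > 3]: now 4*log(x - 3) + 3*log(x - 2).
Answer: 4*log(x - 3) + 3*log(x - 2).


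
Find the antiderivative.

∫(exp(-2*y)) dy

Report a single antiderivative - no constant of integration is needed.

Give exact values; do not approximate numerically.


Answer: -exp(-2*y)/2.


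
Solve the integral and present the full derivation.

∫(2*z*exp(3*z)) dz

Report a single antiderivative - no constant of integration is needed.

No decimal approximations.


Step 1. Integrate ∫(2*z*exp(3*z)) dz by parts with u = z, dv = (2*exp(3*z)) dz, so v = 2*exp(3*z)/3: now 2*z*exp(3*z)/3 + ∫(-2*exp(3*z)/3) dz.
Step 2. Evaluate the standard form: now 2*z*exp(3*z)/3 - 2*exp(3*z)/9.
Answer: 2*z*exp(3*z)/3 - 2*exp(3*z)/9.


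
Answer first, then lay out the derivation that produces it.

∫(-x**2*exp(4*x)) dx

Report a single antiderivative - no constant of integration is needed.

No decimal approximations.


The answer is -x**2*exp(4*x)/4 + x*exp(4*x)/8 - exp(4*x)/32.
Step 1. Integrate ∫(-x**2*exp(4*x)) dx by parts with u = x**2, dv = (-exp(4*x)) dx, so v = -exp(4*x)/4: now -x**2*exp(4*x)/4 + ∫(x*exp(4*x)/2) dx.
Step 2. Integrate ∫(x*exp(4*x)/2) dx by parts with u = x, dv = (exp(4*x)/2) dx, so v = exp(4*x)/8: now -x**2*exp(4*x)/4 + x*exp(4*x)/8 + ∫(-exp(4*x)/8) dx.
Step 3. Evaluate the standard form: now -x**2*exp(4*x)/4 + x*exp(4*x)/8 - exp(4*x)/32.
Answer: -x**2*exp(4*x)/4 + x*exp(4*x)/8 - exp(4*x)/32.


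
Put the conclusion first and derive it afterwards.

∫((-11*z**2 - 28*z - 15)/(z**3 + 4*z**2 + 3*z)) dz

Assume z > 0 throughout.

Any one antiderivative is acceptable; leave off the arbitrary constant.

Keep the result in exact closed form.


The answer is -5*log(z) - log(z + 1) - 5*log(z + 3).
Step 1. Decompose ∫((-11*z**2 - 28*z - 15)/(z**3 + 4*z**2 + 3*z)) dz by partial fractions, (-11*z**2 - 28*z - 15)/(z**3 + 4*z**2 + 3*z) = -5/(z + 3) - 1/(z + 1) - 5/z: now ∫(-5/z) dz + ∫(-1/(z + 1)) dz + ∫(-5/(z + 3)) dz.
Step 2. Evaluate the standard form [assuming z > -3]: now -5*log(z + 3) + ∫(-5/z) dz + ∫(-1/(z + 1)) dz.
Step 3. Evaluate the standard form [assuming z > -1]: now -log(z + 1) - 5*log(z + 3) + ∫(-5/z) dz.
Step 4. Evaluate the standard form [assuming z > 0]: now -5*log(z) - log(z + 1) - 5*log(z + 3).
Answer: -5*log(z) - log(z + 1) - 5*log(z + 3).


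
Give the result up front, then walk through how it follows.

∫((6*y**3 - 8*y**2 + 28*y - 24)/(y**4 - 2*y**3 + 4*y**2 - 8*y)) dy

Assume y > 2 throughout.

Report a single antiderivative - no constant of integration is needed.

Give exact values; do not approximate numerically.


The answer is 3*log(y) + 3*log(y - 2) - atan(y/2).
Step 1. Decompose ∫((6*y**3 - 8*y**2 + 28*y - 24)/(y**4 - 2*y**3 + 4*y**2 - 8*y)) dy by partial fractions, (6*y**3 - 8*y**2 + 28*y - 24)/(y**4 - 2*y**3 + 4*y**2 - 8*y) = -2/(y**2 + 4) + 3/(y - 2) + 3/y: now ∫(3/y) dy + ∫(3/(y - 2)) dy + ∫(-2/(y**2 + 4)) dy.
Step 2. Evaluate the standard form [assuming y > 0]: now 3*log(y) + ∫(3/(y - 2)) dy + ∫(-2/(y**2 + 4)) dy.
Step 3. Evaluate the standard form [assuming y > 2]: now 3*log(y) + 3*log(y - 2) + ∫(-2/(y**2 + 4)) dy.
Step 4. Evaluate the standard form: now 3*log(y) + 3*log(y - 2) - atan(y/2).
Answer: 3*log(y) + 3*log(y - 2) - atan(y/2).


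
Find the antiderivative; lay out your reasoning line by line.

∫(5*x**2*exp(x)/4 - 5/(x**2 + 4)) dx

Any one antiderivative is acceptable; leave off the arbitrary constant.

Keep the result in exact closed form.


Step 1. Rewrite: now ∫(5*x**2*exp(x)/4) dx + ∫(-5/(x**2 + 4)) dx.
Step 2. Integrate ∫(5*x**2*exp(x)/4) dx by parts with u = x**2, dv = (5*exp(x)/4) dx, so v = 5*exp(x)/4: now 5*x**2*exp(x)/4 + ∫(-5*x*exp(x)/2) dx + ∫(-5/(x**2 + 4)) dx.
Step 3. Integrate ∫(-5*x*exp(x)/2) dx by parts with u = x, dv = (-5*exp(x)/2) dx, so v = -5*exp(x)/2: now 5*x**2*exp(x)/4 - 5*x*exp(x)/2 + ∫(-5/(x**2 + 4)) dx + ∫(5*exp(x)/2) dx.
Step 4. Evaluate the standard form: now 5*x**2*exp(x)/4 - 5*x*exp(x)/2 + 5*exp(x)/2 + ∫(-5/(x**2 + 4)) dx.
Step 5. Evaluate the standard form: now 5*x**2*exp(x)/4 - 5*x*exp(x)/2 + 5*exp(x)/2 - 5*atan(x/2)/2.
Answer: 5*x**2*exp(x)/4 - 5*x*exp(x)/2 + 5*exp(x)/2 - 5*atan(x/2)/2.


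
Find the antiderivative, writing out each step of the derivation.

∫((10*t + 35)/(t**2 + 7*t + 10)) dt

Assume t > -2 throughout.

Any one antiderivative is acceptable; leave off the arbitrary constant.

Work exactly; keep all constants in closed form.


Step 1. Decompose ∫((10*t + 35)/(t**2 + 7*t + 10)) dt by partial fractions, (10*t + 35)/(t**2 + 7*t + 10) = 5/(t + 5) + 5/(t + 2): now ∫(5/(t + 2)) dt + ∫(5/(t + 5)) dt.
Step 2. Evaluate the standard form [assuming t > -2]: now 5*log(t + 2) + ∫(5/(t + 5)) dt.
Step 3. Evaluate the standard form [assuming t > -5]: now 5*log(t + 2) + 5*log(t + 5).
Answer: 5*log(t + 2) + 5*log(t + 5).


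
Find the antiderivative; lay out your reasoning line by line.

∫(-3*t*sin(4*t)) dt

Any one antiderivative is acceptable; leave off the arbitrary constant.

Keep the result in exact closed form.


Step 1. Integrate ∫(-3*t*sin(4*t)) dt by parts with u = t, dv = (-3*sin(4*t)) dt, so v = 3*cos(4*t)/4: now 3*t*cos(4*t)/4 + ∫(-3*cos(4*t)/4) dt.
Step 2. Evaluate the standard form: now 3*t*cos(4*t)/4 - 3*sin(4*t)/16.
Answer: 3*t*cos(4*t)/4 - 3*sin(4*t)/16.


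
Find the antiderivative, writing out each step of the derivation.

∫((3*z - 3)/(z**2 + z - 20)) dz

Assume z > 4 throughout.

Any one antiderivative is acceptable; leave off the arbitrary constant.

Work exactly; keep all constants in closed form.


Step 1. Decompose ∫((3*z - 3)/(z**2 + z - 20)) dz by partial fractions, (3*z - 3)/(z**2 + z - 20) = 2/(z + 5) + 1/(z - 4): now ∫(1/(z - 4)) dz + ∫(2/(z + 5)) dz.
Step 2. Evaluate the standard form [assuming z > 4]: now log(z - 4) + ∫(2/(z + 5)) dz.
Step 3. Evaluate the standard form [assuming z > -5]: now log(z - 4) + 2*log(z + 5).
Answer: log(z - 4) + 2*log(z + 5).


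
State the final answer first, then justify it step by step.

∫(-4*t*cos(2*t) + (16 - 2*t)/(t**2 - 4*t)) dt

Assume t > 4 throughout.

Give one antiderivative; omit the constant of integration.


The answer is -2*t*sin(2*t) - 4*log(t) + 2*log(t - 4) - cos(2*t).
Step 1. Rewrite: now ∫(-4*t*cos(2*t)) dt + ∫((16 - 2*t)/(t**2 - 4*t)) dt.
Step 2. Integrate ∫(-4*t*cos(2*t)) dt by parts with u = t, dv = (-4*cos(2*t)) dt, so v = -2*sin(2*t): now -2*t*sin(2*t) + ∫((16 - 2*t)/(t**2 - 4*t)) dt + ∫(2*sin(2*t)) dt.
Step 3. Evaluate the standard form: now -2*t*sin(2*t) - cos(2*t) + ∫((16 - 2*t)/(t**2 - 4*t)) dt.
Step 4. Decompose ∫((16 - 2*t)/(t**2 - 4*t)) dt by partial fractions, (16 - 2*t)/(t**2 - 4*t) = 2/(t - 4) - 4/t: now -2*t*sin(2*t) - cos(2*t) + ∫(-4/t) dt + ∫(2/(t - 4)) dt.
Step 5. Evaluate the standard form [assuming t > 4]: now -2*t*sin(2*t) + 2*log(t - 4) - cos(2*t) + ∫(-4/t) dt.
Step 6. Evaluate the standard form [assuming t > 0]: now -2*t*sin(2*t) - 4*log(t) + 2*log(t - 4) - cos(2*t).
Answer: -2*t*sin(2*t) - 4*log(t) + 2*log(t - 4) - cos(2*t).


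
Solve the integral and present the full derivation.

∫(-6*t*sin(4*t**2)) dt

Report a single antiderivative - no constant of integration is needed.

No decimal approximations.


Step 1. Substitute u = t**2, turning ∫(-6*t*sin(4*t**2)) dt into ∫(-3*sin(4*u)) du: now ∫(-3*sin(4*u)) du.
Step 2. Evaluate the standard form: now 3*cos(4*u)/4.
Step 3. Substitute back u = t**2: now 3*cos(4*t**2)/4.
Answer: 3*cos(4*t**2)/4.


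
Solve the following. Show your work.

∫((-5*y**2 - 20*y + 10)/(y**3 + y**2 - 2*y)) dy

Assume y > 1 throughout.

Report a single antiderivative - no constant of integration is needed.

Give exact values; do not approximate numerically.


Step 1. Decompose ∫((-5*y**2 - 20*y + 10)/(y**3 + y**2 - 2*y)) dy by partial fractions, (-5*y**2 - 20*y + 10)/(y**3 + y**2 - 2*y) = 5/(y + 2) - 5/(y - 1) - 5/y: now ∫(-5/y) dy + ∫(-5/(y - 1)) dy + ∫(5/(y + 2)) dy.
Step 2. Evaluate the standard form [assuming y > -2]: now 5*log(y + 2) + ∫(-5/y) dy + ∫(-5/(y - 1)) dy.
Step 3. Evaluate the standard form [assuming y > 0]: now -5*log(y) + 5*log(y + 2) + ∫(-5/(y - 1)) dy.
Step 4. Evaluate the standard form [assuming y > 1]: now -5*log(y) - 5*log(y - 1) + 5*log(y + 2).
Answer: -5*log(y) - 5*log(y - 1) + 5*log(y + 2).


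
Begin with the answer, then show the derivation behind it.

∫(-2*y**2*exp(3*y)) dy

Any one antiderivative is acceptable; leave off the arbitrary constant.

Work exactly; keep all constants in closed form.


The answer is -2*y**2*exp(3*y)/3 + 4*y*exp(3*y)/9 - 4*exp(3*y)/27.
Step 1. Integrate ∫(-2*y**2*exp(3*y)) dy by parts with u = y**2, dv = (-2*exp(3*y)) dy, so v = -2*exp(3*y)/3: now -2*y**2*exp(3*y)/3 + ∫(4*y*exp(3*y)/3) dy.
Step 2. Integrate ∫(4*y*exp(3*y)/3) dy by parts with u = y, dv = (4*exp(3*y)/3) dy, so v = 4*exp(3*y)/9: now -2*y**2*exp(3*y)/3 + 4*y*exp(3*y)/9 + ∫(-4*exp(3*y)/9) dy.
Step 3. Evaluate the standard form: now -2*y**2*exp(3*y)/3 + 4*y*exp(3*y)/9 - 4*exp(3*y)/27.
Answer: -2*y**2*exp(3*y)/3 + 4*y*exp(3*y)/9 - 4*exp(3*y)/27.


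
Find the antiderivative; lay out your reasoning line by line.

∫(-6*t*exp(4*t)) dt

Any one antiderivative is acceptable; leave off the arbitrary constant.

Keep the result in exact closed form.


Step 1. Integrate ∫(-6*t*exp(4*t)) dt by parts with u = t, dv = (-6*exp(4*t)) dt, so v = -3*exp(4*t)/2: now -3*t*exp(4*t)/2 + ∫(3*exp(4*t)/2) dt.
Step 2. Evaluate the standard form: now -3*t*exp(4*t)/2 + 3*exp(4*t)/8.
Answer: -3*t*exp(4*t)/2 + 3*exp(4*t)/8.


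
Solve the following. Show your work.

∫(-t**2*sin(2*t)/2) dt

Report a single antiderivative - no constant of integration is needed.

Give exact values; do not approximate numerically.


Step 1. Integrate ∫(-t**2*sin(2*t)/2) dt by parts with u = t**2, dv = (-sin(2*t)/2) dt, so v = cos(2*t)/4: now t**2*cos(2*t)/4 + ∫(-t*cos(2*t)/2) dt.
Step 2. Integrate ∫(-t*cos(2*t)/2) dt by parts with u = t, dv = (-cos(2*t)/2) dt, so v = -sin(2*t)/4: now t**2*cos(2*t)/4 - t*sin(2*t)/4 + ∫(sin(2*t)/4) dt.
Step 3. Evaluate the standard form: now t**2*cos(2*t)/4 - t*sin(2*t)/4 - cos(2*t)/8.
Answer: t**2*cos(2*t)/4 - t*sin(2*t)/4 - cos(2*t)/8.


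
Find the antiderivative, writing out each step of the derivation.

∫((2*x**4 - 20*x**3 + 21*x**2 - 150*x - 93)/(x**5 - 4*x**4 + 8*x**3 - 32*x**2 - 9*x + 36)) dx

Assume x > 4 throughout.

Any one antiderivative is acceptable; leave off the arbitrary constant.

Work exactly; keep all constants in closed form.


Step 1. Decompose ∫((2*x**4 - 20*x**3 + 21*x**2 - 150*x - 93)/(x**5 - 4*x**4 + 8*x**3 - 32*x**2 - 9*x + 36)) dx by partial fractions, (2*x**4 - 20*x**3 + 21*x**2 - 150*x - 93)/(x**5 - 4*x**4 + 8*x**3 - 32*x**2 - 9*x + 36) = -3/(x**2 + 9) + 1/(x + 1) + 4/(x - 1) - 3/(x - 4): now ∫(-3/(x - 4)) dx + ∫(4/(x - 1)) dx + ∫(1/(x + 1)) dx + ∫(-3/(x**2 + 9)) dx.
Step 2. Evaluate the standard form [assuming x > -1]: now log(x + 1) + ∫(-3/(x - 4)) dx + ∫(4/(x - 1)) dx + ∫(-3/(x**2 + 9)) dx.
Step 3. Evaluate the standard form [assuming x > 4]: now -3*log(x - 4) + log(x + 1) + ∫(4/(x - 1)) dx + ∫(-3/(x**2 + 9)) dx.
Step 4. Evaluate the standard form [assuming x > 1]: now -3*log(x - 4) + 4*log(x - 1) + log(x + 1) + ∫(-3/(x**2 + 9)) dx.
Step 5. Evaluate the standard form: now -3*log(x - 4) + 4*log(x - 1) + log(x + 1) - atan(x/3).
Answer: -3*log(x - 4) + 4*log(x - 1) + log(x + 1) - atan(x/3).


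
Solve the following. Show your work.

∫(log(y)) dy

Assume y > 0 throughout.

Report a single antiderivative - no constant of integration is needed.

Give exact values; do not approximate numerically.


Step 1. Integrate ∫(log(y)) dy by parts with u = log(y), dv = (1) dy, so v = y [assuming y > 0]: now y*log(y) + ∫(-1) dy.
Step 2. Evaluate the standard form: now y*log(y) - y.
Answer: y*log(y) - y.


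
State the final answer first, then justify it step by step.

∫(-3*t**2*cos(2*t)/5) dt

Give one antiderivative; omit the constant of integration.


The answer is -3*t**2*sin(2*t)/10 - 3*t*cos(2*t)/10 + 3*sin(2*t)/20.
Step 1. Integrate ∫(-3*t**2*cos(2*t)/5) dt by parts with u = t**2, dv = (-3*cos(2*t)/5) dt, so v = -3*sin(2*t)/10: now -3*t**2*sin(2*t)/10 + ∫(3*t*sin(2*t)/5) dt.
Step 2. Integrate ∫(3*t*sin(2*t)/5) dt by parts with u = t, dv = (3*sin(2*t)/5) dt, so v = -3*cos(2*t)/10: now -3*t**2*sin(2*t)/10 - 3*t*cos(2*t)/10 + ∫(3*cos(2*t)/10) dt.
Step 3. Evaluate the standard form: now -3*t**2*sin(2*t)/10 - 3*t*cos(2*t)/10 + 3*sin(2*t)/20.
Answer: -3*t**2*sin(2*t)/10 - 3*t*cos(2*t)/10 + 3*sin(2*t)/20.


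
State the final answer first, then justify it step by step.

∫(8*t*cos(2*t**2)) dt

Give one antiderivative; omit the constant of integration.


The answer is 2*sin(2*t**2).
Step 1. Substitute u = t**2, turning ∫(8*t*cos(2*t**2)) dt into ∫(4*cos(2*u)) du: now ∫(4*cos(2*u)) du.
Step 2. Evaluate the standard form: now 2*sin(2*u).
Step 3. Substitute back u = t**2: now 2*sin(2*t**2).
Answer: 2*sin(2*t**2).


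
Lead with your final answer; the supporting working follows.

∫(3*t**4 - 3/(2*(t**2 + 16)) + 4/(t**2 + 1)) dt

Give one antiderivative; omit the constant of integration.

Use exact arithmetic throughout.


The answer is 3*t**5/5 - 3*atan(t/4)/8 + 4*atan(t).
Step 1. Rewrite: now ∫(3*t**4) dt + ∫(4/(t**2 + 1)) dt + ∫(-3/(2*(t**2 + 16))) dt.
Step 2. Evaluate the standard form: now 3*t**5/5 + ∫(4/(t**2 + 1)) dt + ∫(-3/(2*(t**2 + 16))) dt.
Step 3. Evaluate the standard form: now 3*t**5/5 + 4*atan(t) + ∫(-3/(2*(t**2 + 16))) dt.
Step 4. Evaluate the standard form: now 3*t**5/5 - 3*atan(t/4)/8 + 4*atan(t).
Answer: 3*t**5/5 - 3*atan(t/4)/8 + 4*atan(t).


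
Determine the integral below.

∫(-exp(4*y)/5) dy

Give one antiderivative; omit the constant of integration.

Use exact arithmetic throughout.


Answer: -exp(4*y)/20.


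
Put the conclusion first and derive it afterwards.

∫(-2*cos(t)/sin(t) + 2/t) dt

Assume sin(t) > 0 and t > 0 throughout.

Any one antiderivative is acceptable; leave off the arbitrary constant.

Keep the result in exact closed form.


The answer is 2*log(t) - 2*log(sin(t)).
Step 1. Rewrite: now ∫(2/t) dt + ∫(-2*cos(t)/sin(t)) dt.
Step 2. Evaluate the standard form [assuming t > 0]: now 2*log(t) + ∫(-2*cos(t)/sin(t)) dt.
Step 3. Substitute u = sin(t), turning ∫(-2*cos(t)/sin(t)) dt into ∫(-2/u) du: now 2*log(t) + ∫(-2/u) du.
Step 4. Evaluate the standard form [assuming u > 0]: now 2*log(t) - 2*log(u).
Step 5. Substitute back u = sin(t): now 2*log(t) - 2*log(sin(t)).
Answer: 2*log(t) - 2*log(sin(t)).


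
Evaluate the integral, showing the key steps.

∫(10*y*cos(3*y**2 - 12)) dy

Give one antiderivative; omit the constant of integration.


Step 1. Substitute u = y**2 - 4, turning ∫(10*y*cos(3*y**2 - 12)) dy into ∫(5*cos(3*u)) du: now ∫(5*cos(3*u)) du.
Step 2. Evaluate the standard form: now 5*sin(3*u)/3.
Step 3. Substitute back u = y**2 - 4: now 5*sin(3*y**2 - 12)/3.
Answer: 5*sin(3*y**2 - 12)/3.


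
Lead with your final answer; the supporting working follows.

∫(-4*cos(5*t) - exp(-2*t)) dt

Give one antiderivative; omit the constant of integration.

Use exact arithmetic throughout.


The answer is -4*sin(5*t)/5 + exp(-2*t)/2.
Step 1. Rewrite: now ∫(-exp(-2*t)) dt + ∫(-4*cos(5*t)) dt.
Step 2. Evaluate the standard form: now -4*sin(5*t)/5 + ∫(-exp(-2*t)) dt.
Step 3. Evaluate the standard form: now -4*sin(5*t)/5 + exp(-2*t)/2.
Answer: -4*sin(5*t)/5 + exp(-2*t)/2.


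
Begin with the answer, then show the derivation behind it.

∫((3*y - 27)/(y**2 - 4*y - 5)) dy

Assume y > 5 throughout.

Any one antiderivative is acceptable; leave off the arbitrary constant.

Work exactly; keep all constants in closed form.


The answer is -2*log(y - 5) + 5*log(y + 1).
Step 1. Decompose ∫((3*y - 27)/(y**2 - 4*y - 5)) dy by partial fractions, (3*y - 27)/(y**2 - 4*y - 5) = 5/(y + 1) - 2/(y - 5): now ∫(-2/(y - 5)) dy + ∫(5/(y + 1)) dy.
Step 2. Evaluate the standard form [assuming y > 5]: now -2*log(y - 5) + ∫(5/(y + 1)) dy.
Step 3. Evaluate the standard form [assuming y > -1]: now -2*log(y - 5) + 5*log(y + 1).
Answer: -2*log(y - 5) + 5*log(y + 1).


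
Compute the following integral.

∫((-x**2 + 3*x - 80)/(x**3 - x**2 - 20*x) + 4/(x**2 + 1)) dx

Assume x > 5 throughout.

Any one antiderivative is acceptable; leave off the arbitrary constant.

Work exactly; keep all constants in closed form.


Answer: 4*log(x) - 2*log(x - 5) - 3*log(x + 4) + 4*atan(x).


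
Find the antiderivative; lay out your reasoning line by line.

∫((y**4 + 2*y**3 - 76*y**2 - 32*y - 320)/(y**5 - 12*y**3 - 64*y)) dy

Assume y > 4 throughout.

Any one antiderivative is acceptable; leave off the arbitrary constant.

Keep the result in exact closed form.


Step 1. Decompose ∫((y**4 + 2*y**3 - 76*y**2 - 32*y - 320)/(y**5 - 12*y**3 - 64*y)) dy by partial fractions, (y**4 + 2*y**3 - 76*y**2 - 32*y - 320)/(y**5 - 12*y**3 - 64*y) = 2/(y**2 + 4) - 2/(y + 4) - 2/(y - 4) + 5/y: now ∫(5/y) dy + ∫(-2/(y - 4)) dy + ∫(-2/(y + 4)) dy + ∫(2/(y**2 + 4)) dy.
Step 2. Evaluate the standard form [assuming y > -4]: now -2*log(y + 4) + ∫(5/y) dy + ∫(-2/(y - 4)) dy + ∫(2/(y**2 + 4)) dy.
Step 3. Evaluate the standard form [assuming y > 4]: now -2*log(y - 4) - 2*log(y + 4) + ∫(5/y) dy + ∫(2/(y**2 + 4)) dy.
Step 4. Evaluate the standard form [assuming y > 0]: now 5*log(y) - 2*log(y - 4) - 2*log(y + 4) + ∫(2/(y**2 + 4)) dy.
Step 5. Evaluate the standard form: now 5*log(y) - 2*log(y - 4) - 2*log(y + 4) + atan(y/2).
Answer: 5*log(y) - 2*log(y - 4) - 2*log(y + 4) + atan(y/2).


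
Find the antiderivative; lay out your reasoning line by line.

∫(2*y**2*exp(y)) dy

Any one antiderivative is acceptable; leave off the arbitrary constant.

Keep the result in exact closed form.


Step 1. Integrate ∫(2*y**2*exp(y)) dy by parts with u = y**2, dv = (2*exp(y)) dy, so v = 2*exp(y): now 2*y**2*exp(y) + ∫(-4*y*exp(y)) dy.
Step 2. Integrate ∫(-4*y*exp(y)) dy by parts with u = y, dv = (-4*exp(y)) dy, so v = -4*exp(y): now 2*y**2*exp(y) - 4*y*exp(y) + ∫(4*exp(y)) dy.
Step 3. Evaluate the standard form: now 2*y**2*exp(y) - 4*y*exp(y) + 4*exp(y).
Answer: 2*y**2*exp(y) - 4*y*exp(y) + 4*exp(y).


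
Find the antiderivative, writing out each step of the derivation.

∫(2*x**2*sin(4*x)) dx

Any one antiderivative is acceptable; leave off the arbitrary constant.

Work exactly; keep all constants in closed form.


Step 1. Integrate ∫(2*x**2*sin(4*x)) dx by parts with u = x**2, dv = (2*sin(4*x)) dx, so v = -cos(4*x)/2: now -x**2*cos(4*x)/2 + ∫(x*cos(4*x)) dx.
Step 2. Integrate ∫(x*cos(4*x)) dx by parts with u = x, dv = (cos(4*x)) dx, so v = sin(4*x)/4: now -x**2*cos(4*x)/2 + x*sin(4*x)/4 + ∫(-sin(4*x)/4) dx.
Step 3. Evaluate the standard form: now -x**2*cos(4*x)/2 + x*sin(4*x)/4 + cos(4*x)/16.
Answer: -x**2*cos(4*x)/2 + x*sin(4*x)/4 + cos(4*x)/16.


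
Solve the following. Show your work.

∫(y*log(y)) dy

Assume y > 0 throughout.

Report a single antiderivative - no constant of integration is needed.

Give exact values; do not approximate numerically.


Step 1. Integrate ∫(y*log(y)) dy by parts with u = log(y), dv = (y) dy, so v = y**2/2 [assuming y > 0]: now y**2*log(y)/2 + ∫(-y/2) dy.
Step 2. Evaluate the standard form: now y**2*log(y)/2 - y**2/4.
Answer: y**2*log(y)/2 - y**2/4.


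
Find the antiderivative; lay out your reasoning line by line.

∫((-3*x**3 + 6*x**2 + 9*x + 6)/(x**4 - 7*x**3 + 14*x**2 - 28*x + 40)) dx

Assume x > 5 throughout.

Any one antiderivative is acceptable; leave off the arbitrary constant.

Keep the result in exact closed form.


Step 1. Decompose ∫((-3*x**3 + 6*x**2 + 9*x + 6)/(x**4 - 7*x**3 + 14*x**2 - 28*x + 40)) dx by partial fractions, (-3*x**3 + 6*x**2 + 9*x + 6)/(x**4 - 7*x**3 + 14*x**2 - 28*x + 40) = -3/(x**2 + 4) - 1/(x - 2) - 2/(x - 5): now ∫(-2/(x - 5)) dx + ∫(-1/(x - 2)) dx + ∫(-3/(x**2 + 4)) dx.
Step 2. Evaluate the standard form [assuming x > 2]: now -log(x - 2) + ∫(-2/(x - 5)) dx + ∫(-3/(x**2 + 4)) dx.
Step 3. Evaluate the standard form [assuming x > 5]: now -2*log(x - 5) - log(x - 2) + ∫(-3/(x**2 + 4)) dx.
Step 4. Evaluate the standard form: now -2*log(x - 5) - log(x - 2) - 3*atan(x/2)/2.
Answer: -2*log(x - 5) - log(x - 2) - 3*atan(x/2)/2.


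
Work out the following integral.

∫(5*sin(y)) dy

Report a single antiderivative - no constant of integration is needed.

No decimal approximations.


Answer: -5*cos(y).


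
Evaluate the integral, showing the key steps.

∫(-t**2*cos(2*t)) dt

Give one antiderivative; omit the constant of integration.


Step 1. Integrate ∫(-t**2*cos(2*t)) dt by parts with u = t**2, dv = (-cos(2*t)) dt, so v = -sin(2*t)/2: now -t**2*sin(2*t)/2 + ∫(t*sin(2*t)) dt.
Step 2. Integrate ∫(t*sin(2*t)) dt by parts with u = t, dv = (sin(2*t)) dt, so v = -cos(2*t)/2: now -t**2*sin(2*t)/2 - t*cos(2*t)/2 + ∫(cos(2*t)/2) dt.
Step 3. Evaluate the standard form: now -t**2*sin(2*t)/2 - t*cos(2*t)/2 + sin(2*t)/4.
Answer: -t**2*sin(2*t)/2 - t*cos(2*t)/2 + sin(2*t)/4.


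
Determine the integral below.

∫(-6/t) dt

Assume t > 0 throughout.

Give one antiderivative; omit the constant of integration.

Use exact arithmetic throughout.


Answer: -6*log(t).


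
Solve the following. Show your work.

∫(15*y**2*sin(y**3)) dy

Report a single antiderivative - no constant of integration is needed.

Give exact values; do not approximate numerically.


Step 1. Substitute u = y**3, turning ∫(15*y**2*sin(y**3)) dy into ∫(5*sin(u)) du: now ∫(5*sin(u)) du.
Step 2. Evaluate the standard form: now -5*cos(u).
Step 3. Substitute back u = y**3: now -5*cos(y**3).
Answer: -5*cos(y**3).


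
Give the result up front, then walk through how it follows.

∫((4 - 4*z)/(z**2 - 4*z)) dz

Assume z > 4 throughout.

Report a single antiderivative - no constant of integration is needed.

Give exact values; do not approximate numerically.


The answer is -log(z) - 3*log(z - 4).
Step 1. Decompose ∫((4 - 4*z)/(z**2 - 4*z)) dz by partial fractions, (4 - 4*z)/(z**2 - 4*z) = -3/(z - 4) - 1/z: now ∫(-1/z) dz + ∫(-3/(z - 4)) dz.
Step 2. Evaluate the standard form [assuming z > 4]: now -3*log(z - 4) + ∫(-1/z) dz.
Step 3. Evaluate the standard form [assuming z > 0]: now -log(z) - 3*log(z - 4).
Answer: -log(z) - 3*log(z - 4).


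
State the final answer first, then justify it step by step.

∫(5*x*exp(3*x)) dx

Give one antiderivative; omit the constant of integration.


The answer is 5*x*exp(3*x)/3 - 5*exp(3*x)/9.
Step 1. Integrate ∫(5*x*exp(3*x)) dx by parts with u = x, dv = (5*exp(3*x)) dx, so v = 5*exp(3*x)/3: now 5*x*exp(3*x)/3 + ∫(-5*exp(3*x)/3) dx.
Step 2. Evaluate the standard form: now 5*x*exp(3*x)/3 - 5*exp(3*x)/9.
Answer: 5*x*exp(3*x)/3 - 5*exp(3*x)/9.


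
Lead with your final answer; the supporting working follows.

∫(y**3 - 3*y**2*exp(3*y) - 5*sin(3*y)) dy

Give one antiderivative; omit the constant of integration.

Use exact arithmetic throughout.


The answer is y**4/4 - y**2*exp(3*y) + 2*y*exp(3*y)/3 - 2*exp(3*y)/9 + 5*cos(3*y)/3.
Step 1. Rewrite: now ∫(y**3) dy + ∫(-3*y**2*exp(3*y)) dy + ∫(-5*sin(3*y)) dy.
Step 2. Evaluate the standard form: now y**4/4 + ∫(-3*y**2*exp(3*y)) dy + ∫(-5*sin(3*y)) dy.
Step 3. Evaluate the standard form: now y**4/4 + 5*cos(3*y)/3 + ∫(-3*y**2*exp(3*y)) dy.
Step 4. Integrate ∫(-3*y**2*exp(3*y)) dy by parts with u = y**2, dv = (-3*exp(3*y)) dy, so v = -exp(3*y): now y**4/4 - y**2*exp(3*y) + 5*cos(3*y)/3 + ∫(2*y*exp(3*y)) dy.
Step 5. Integrate ∫(2*y*exp(3*y)) dy by parts with u = y, dv = (2*exp(3*y)) dy, so v = 2*exp(3*y)/3: now y**4/4 - y**2*exp(3*y) + 2*y*exp(3*y)/3 + 5*cos(3*y)/3 + ∫(-2*exp(3*y)/3) dy.
Step 6. Evaluate the standard form: now y**4/4 - y**2*exp(3*y) + 2*y*exp(3*y)/3 - 2*exp(3*y)/9 + 5*cos(3*y)/3.
Answer: y**4/4 - y**2*exp(3*y) + 2*y*exp(3*y)/3 - 2*exp(3*y)/9 + 5*cos(3*y)/3.


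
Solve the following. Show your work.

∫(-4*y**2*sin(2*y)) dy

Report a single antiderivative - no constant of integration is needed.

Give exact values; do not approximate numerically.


Step 1. Integrate ∫(-4*y**2*sin(2*y)) dy by parts with u = y**2, dv = (-4*sin(2*y)) dy, so v = 2*cos(2*y): now 2*y**2*cos(2*y) + ∫(-4*y*cos(2*y)) dy.
Step 2. Integrate ∫(-4*y*cos(2*y)) dy by parts with u = y, dv = (-4*cos(2*y)) dy, so v = -2*sin(2*y): now 2*y**2*cos(2*y) - 2*y*sin(2*y) + ∫(2*sin(2*y)) dy.
Step 3. Evaluate the standard form: now 2*y**2*cos(2*y) - 2*y*sin(2*y) - cos(2*y).
Answer: 2*y**2*cos(2*y) - 2*y*sin(2*y) - cos(2*y).


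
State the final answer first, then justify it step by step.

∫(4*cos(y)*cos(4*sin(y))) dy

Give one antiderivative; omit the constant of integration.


The answer is sin(4*sin(y)).
Step 1. Substitute u = sin(y), turning ∫(4*cos(y)*cos(4*sin(y))) dy into ∫(4*cos(4*u)) du: now ∫(4*cos(4*u)) du.
Step 2. Evaluate the standard form: now sin(4*u).
Step 3. Substitute back u = sin(y): now sin(4*sin(y)).
Answer: sin(4*sin(y)).


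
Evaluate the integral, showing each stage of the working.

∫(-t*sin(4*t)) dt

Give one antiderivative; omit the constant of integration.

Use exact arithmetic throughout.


Step 1. Integrate ∫(-t*sin(4*t)) dt by parts with u = t, dv = (-sin(4*t)) dt, so v = cos(4*t)/4: now t*cos(4*t)/4 + ∫(-cos(4*t)/4) dt.
Step 2. Evaluate the standard form: now t*cos(4*t)/4 - sin(4*t)/16.
Answer: t*cos(4*t)/4 - sin(4*t)/16.


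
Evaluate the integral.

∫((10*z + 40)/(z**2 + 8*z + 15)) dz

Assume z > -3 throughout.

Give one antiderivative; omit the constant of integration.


Answer: 5*log(z + 3) + 5*log(z + 5).


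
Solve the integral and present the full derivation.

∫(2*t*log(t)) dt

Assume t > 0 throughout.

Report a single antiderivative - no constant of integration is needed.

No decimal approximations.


Step 1. Integrate ∫(2*t*log(t)) dt by parts with u = log(t), dv = (2*t) dt, so v = t**2 [assuming t > 0]: now t**2*log(t) + ∫(-t) dt.
Step 2. Evaluate the standard form: now t**2*log(t) - t**2/2.
Answer: t**2*log(t) - t**2/2.


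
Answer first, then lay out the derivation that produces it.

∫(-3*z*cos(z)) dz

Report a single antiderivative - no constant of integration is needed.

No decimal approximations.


The answer is -3*z*sin(z) - 3*cos(z).
Step 1. Integrate ∫(-3*z*cos(z)) dz by parts with u = z, dv = (-3*cos(z)) dz, so v = -3*sin(z): now -3*z*sin(z) + ∫(3*sin(z)) dz.
Step 2. Evaluate the standard form: now -3*z*sin(z) - 3*cos(z).
Answer: -3*z*sin(z) - 3*cos(z).


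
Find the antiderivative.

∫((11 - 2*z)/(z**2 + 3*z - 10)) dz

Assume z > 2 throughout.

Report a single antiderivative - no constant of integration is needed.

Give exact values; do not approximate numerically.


Answer: log(z - 2) - 3*log(z + 5).
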